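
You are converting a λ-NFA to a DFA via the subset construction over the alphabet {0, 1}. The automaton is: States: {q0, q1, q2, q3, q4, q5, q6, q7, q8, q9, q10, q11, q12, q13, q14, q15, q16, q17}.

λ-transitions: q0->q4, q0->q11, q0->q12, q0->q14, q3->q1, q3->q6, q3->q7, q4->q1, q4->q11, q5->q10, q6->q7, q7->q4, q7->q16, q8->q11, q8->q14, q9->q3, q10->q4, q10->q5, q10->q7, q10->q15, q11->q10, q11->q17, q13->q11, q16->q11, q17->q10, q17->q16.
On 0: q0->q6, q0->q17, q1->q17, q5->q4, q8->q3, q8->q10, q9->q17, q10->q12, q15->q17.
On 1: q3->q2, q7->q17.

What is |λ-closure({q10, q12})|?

Start with {q10, q12}.
From q10 via λ: add q4, q5, q7, q15.
From q4 via λ: add q1, q11.
From q7 via λ: add q16.
From q11 via λ: add q17.
λ-closure = {q1, q4, q5, q7, q10, q11, q12, q15, q16, q17}, which has 10 states.

10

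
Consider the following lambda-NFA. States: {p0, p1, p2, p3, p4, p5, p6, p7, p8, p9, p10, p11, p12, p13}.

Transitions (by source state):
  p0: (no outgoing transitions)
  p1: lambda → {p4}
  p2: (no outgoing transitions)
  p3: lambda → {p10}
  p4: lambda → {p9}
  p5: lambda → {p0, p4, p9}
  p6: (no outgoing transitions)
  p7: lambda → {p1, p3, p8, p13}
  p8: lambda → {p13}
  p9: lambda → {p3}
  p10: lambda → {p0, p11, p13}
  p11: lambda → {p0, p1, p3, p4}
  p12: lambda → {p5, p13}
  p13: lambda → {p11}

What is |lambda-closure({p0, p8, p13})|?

Start with {p0, p8, p13}.
From p13 via lambda: add p11.
From p11 via lambda: add p1, p3, p4.
From p3 via lambda: add p10.
From p4 via lambda: add p9.
lambda-closure = {p0, p1, p3, p4, p8, p9, p10, p11, p13}, which has 9 states.

9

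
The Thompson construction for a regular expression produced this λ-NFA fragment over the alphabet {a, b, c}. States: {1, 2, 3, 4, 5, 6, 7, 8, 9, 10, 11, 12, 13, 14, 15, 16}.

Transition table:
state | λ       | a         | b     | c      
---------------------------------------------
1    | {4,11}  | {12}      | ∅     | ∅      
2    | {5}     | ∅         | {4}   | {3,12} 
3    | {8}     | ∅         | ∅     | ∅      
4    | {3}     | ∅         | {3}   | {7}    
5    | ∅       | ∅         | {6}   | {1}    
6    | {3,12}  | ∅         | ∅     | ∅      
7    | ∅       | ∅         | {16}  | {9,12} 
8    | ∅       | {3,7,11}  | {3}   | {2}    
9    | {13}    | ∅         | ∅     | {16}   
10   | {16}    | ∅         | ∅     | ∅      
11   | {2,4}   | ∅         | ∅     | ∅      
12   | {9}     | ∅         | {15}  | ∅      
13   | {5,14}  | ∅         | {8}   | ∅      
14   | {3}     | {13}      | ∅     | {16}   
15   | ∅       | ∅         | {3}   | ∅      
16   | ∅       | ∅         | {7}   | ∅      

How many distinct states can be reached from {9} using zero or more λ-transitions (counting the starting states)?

Start with {9}.
From 9 via λ: add 13.
From 13 via λ: add 5, 14.
From 14 via λ: add 3.
From 3 via λ: add 8.
λ-closure = {3, 5, 8, 9, 13, 14}, which has 6 states.

6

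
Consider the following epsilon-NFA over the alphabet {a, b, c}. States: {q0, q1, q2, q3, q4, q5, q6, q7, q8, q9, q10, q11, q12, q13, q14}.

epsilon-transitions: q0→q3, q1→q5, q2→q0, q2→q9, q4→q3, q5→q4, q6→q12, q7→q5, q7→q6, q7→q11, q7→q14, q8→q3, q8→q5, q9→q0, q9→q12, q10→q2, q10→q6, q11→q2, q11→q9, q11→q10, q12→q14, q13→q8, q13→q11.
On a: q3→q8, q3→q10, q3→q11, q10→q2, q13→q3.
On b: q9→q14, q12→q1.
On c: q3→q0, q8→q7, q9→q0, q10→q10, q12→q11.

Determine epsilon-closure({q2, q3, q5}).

{q0, q2, q3, q4, q5, q9, q12, q14}

Start with {q2, q3, q5}.
From q2 via epsilon: add q0, q9.
From q5 via epsilon: add q4.
From q9 via epsilon: add q12.
From q12 via epsilon: add q14.
No new states can be added; the closed set is {q0, q2, q3, q4, q5, q9, q12, q14}.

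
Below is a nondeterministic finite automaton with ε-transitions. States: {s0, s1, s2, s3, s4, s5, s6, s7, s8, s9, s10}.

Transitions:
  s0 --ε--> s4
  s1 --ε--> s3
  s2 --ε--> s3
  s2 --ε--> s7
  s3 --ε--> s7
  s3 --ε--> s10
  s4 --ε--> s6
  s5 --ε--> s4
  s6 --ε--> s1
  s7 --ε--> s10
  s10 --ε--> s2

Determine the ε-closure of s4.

Start with {s4}.
From s4 via ε: add s6.
From s6 via ε: add s1.
From s1 via ε: add s3.
From s3 via ε: add s7, s10.
From s10 via ε: add s2.
No new states can be added; the closed set is {s1, s2, s3, s4, s6, s7, s10}.

{s1, s2, s3, s4, s6, s7, s10}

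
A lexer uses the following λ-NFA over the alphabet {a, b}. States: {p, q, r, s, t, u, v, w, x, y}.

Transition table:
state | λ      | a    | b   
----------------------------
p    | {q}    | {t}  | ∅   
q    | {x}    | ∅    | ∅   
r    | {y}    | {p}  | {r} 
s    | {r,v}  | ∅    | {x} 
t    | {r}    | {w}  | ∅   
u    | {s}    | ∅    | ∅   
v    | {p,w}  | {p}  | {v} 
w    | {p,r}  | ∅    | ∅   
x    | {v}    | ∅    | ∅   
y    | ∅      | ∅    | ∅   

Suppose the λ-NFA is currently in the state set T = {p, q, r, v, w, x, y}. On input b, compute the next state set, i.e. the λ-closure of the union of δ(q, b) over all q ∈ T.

r on b → {r}.
v on b → {v}.
No b-transition from p, q, w, x, y.
Union after reading b: {r, v}.
Now take the λ-closure:
From r via λ: add y.
From v via λ: add p, w.
From p via λ: add q.
From q via λ: add x.
No new states can be added; the closed set is {p, q, r, v, w, x, y}.

{p, q, r, v, w, x, y}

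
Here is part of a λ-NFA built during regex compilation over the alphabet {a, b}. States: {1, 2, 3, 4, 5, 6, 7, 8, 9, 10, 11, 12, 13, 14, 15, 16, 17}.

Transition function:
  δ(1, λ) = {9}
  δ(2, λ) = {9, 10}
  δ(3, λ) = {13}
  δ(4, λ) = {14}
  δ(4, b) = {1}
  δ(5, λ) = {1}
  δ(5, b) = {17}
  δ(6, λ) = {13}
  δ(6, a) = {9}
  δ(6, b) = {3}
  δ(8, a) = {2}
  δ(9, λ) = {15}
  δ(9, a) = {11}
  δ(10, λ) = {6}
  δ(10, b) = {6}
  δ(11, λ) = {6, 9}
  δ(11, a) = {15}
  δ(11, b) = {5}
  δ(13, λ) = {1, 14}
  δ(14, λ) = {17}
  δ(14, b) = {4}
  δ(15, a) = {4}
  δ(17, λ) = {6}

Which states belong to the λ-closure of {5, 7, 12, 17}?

{1, 5, 6, 7, 9, 12, 13, 14, 15, 17}

Start with {5, 7, 12, 17}.
From 5 via λ: add 1.
From 17 via λ: add 6.
From 1 via λ: add 9.
From 6 via λ: add 13.
From 9 via λ: add 15.
From 13 via λ: add 14.
No new states can be added; the closed set is {1, 5, 6, 7, 9, 12, 13, 14, 15, 17}.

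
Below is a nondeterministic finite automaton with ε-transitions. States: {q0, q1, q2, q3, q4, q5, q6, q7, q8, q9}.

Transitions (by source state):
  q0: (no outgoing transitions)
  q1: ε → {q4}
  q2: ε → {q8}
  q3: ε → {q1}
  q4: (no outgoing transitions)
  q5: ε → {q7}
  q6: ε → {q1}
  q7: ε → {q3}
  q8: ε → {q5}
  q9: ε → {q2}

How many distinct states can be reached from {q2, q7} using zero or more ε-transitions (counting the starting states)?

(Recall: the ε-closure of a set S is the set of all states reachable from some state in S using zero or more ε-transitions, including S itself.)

7

Start with {q2, q7}.
From q2 via ε: add q8.
From q7 via ε: add q3.
From q3 via ε: add q1.
From q8 via ε: add q5.
From q1 via ε: add q4.
ε-closure = {q1, q2, q3, q4, q5, q7, q8}, which has 7 states.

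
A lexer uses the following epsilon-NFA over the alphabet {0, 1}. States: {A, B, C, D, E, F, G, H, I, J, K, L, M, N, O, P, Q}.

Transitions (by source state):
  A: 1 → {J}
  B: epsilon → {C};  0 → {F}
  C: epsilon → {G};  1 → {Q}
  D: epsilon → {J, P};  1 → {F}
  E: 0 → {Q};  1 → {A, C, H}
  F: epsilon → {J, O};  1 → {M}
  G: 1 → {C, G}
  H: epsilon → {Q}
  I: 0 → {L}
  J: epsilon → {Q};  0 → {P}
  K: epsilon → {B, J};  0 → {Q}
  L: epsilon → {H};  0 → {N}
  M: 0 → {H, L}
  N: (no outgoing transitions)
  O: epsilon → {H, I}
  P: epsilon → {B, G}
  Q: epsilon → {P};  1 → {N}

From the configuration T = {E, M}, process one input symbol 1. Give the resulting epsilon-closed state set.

E on 1 → {A, C, H}.
No 1-transition from M.
Union after reading 1: {A, C, H}.
Now take the epsilon-closure:
From C via epsilon: add G.
From H via epsilon: add Q.
From Q via epsilon: add P.
From P via epsilon: add B.
No new states can be added; the closed set is {A, B, C, G, H, P, Q}.

{A, B, C, G, H, P, Q}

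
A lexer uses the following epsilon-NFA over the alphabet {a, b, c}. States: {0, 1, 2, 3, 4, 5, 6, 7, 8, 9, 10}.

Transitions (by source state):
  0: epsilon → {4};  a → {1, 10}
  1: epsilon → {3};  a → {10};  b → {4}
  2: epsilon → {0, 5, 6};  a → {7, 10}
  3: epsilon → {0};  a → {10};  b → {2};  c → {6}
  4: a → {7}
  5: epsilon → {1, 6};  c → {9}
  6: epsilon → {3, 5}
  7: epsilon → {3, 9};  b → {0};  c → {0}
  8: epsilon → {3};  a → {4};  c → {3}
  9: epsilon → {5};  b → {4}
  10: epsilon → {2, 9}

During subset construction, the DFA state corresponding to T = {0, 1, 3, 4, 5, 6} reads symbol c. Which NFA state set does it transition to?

{0, 1, 3, 4, 5, 6, 9}

3 on c → {6}.
5 on c → {9}.
No c-transition from 0, 1, 4, 6.
Union after reading c: {6, 9}.
Now take the epsilon-closure:
From 6 via epsilon: add 3, 5.
From 3 via epsilon: add 0.
From 5 via epsilon: add 1.
From 0 via epsilon: add 4.
No new states can be added; the closed set is {0, 1, 3, 4, 5, 6, 9}.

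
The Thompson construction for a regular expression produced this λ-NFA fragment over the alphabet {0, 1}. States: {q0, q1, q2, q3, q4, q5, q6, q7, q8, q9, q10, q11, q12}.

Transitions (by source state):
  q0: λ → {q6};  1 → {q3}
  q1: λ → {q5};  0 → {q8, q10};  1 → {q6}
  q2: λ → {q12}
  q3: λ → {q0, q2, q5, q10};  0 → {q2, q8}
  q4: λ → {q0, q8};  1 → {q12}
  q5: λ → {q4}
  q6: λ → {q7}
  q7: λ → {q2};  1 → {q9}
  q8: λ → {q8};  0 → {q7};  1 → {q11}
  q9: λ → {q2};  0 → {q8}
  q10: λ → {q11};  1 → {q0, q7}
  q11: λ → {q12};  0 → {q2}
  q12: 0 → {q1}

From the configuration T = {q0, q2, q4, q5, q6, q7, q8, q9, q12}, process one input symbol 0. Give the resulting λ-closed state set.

q8 on 0 → {q7}.
q9 on 0 → {q8}.
q12 on 0 → {q1}.
No 0-transition from q0, q2, q4, q5, q6, q7.
Union after reading 0: {q1, q7, q8}.
Now take the λ-closure:
From q1 via λ: add q5.
From q7 via λ: add q2.
From q2 via λ: add q12.
From q5 via λ: add q4.
From q4 via λ: add q0.
From q0 via λ: add q6.
No new states can be added; the closed set is {q0, q1, q2, q4, q5, q6, q7, q8, q12}.

{q0, q1, q2, q4, q5, q6, q7, q8, q12}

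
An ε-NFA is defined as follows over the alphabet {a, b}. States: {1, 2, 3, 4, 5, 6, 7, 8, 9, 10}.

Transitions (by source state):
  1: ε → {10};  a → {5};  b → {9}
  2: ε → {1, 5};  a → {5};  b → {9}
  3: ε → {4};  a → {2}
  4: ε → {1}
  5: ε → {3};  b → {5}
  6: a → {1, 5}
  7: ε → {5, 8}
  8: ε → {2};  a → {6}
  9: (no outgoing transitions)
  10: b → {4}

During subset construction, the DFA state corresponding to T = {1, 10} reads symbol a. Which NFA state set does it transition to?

1 on a → {5}.
No a-transition from 10.
Union after reading a: {5}.
Now take the ε-closure:
From 5 via ε: add 3.
From 3 via ε: add 4.
From 4 via ε: add 1.
From 1 via ε: add 10.
No new states can be added; the closed set is {1, 3, 4, 5, 10}.

{1, 3, 4, 5, 10}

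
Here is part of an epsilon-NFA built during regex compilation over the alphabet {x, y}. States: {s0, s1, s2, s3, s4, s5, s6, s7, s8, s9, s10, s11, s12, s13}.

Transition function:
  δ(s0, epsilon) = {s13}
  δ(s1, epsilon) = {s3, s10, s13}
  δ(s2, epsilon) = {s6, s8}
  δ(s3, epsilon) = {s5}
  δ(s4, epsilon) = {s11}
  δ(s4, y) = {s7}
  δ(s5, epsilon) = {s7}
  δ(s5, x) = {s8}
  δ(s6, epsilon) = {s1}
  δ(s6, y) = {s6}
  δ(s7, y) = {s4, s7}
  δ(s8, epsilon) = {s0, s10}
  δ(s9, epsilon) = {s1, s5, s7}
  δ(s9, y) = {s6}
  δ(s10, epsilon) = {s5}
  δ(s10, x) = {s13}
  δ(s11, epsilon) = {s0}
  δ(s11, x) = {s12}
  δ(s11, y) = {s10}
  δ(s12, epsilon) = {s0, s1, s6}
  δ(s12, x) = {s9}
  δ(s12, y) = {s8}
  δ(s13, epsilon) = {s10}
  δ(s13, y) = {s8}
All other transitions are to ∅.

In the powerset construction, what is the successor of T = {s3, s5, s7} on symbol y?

s7 on y → {s4, s7}.
No y-transition from s3, s5.
Union after reading y: {s4, s7}.
Now take the epsilon-closure:
From s4 via epsilon: add s11.
From s11 via epsilon: add s0.
From s0 via epsilon: add s13.
From s13 via epsilon: add s10.
From s10 via epsilon: add s5.
No new states can be added; the closed set is {s0, s4, s5, s7, s10, s11, s13}.

{s0, s4, s5, s7, s10, s11, s13}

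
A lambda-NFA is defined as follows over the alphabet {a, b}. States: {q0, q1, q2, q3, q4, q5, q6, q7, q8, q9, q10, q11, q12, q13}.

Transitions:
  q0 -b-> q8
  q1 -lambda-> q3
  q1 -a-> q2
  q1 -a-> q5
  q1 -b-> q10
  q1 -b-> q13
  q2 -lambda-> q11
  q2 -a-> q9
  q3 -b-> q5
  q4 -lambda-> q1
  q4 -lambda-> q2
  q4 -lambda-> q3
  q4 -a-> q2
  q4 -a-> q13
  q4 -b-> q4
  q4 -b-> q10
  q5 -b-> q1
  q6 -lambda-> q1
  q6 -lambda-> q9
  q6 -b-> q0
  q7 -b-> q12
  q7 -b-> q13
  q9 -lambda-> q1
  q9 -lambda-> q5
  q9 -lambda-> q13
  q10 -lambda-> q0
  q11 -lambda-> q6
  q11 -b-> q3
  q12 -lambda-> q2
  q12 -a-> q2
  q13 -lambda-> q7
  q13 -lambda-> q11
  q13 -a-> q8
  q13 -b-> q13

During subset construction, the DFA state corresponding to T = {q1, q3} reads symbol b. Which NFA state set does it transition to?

q1 on b → {q10, q13}.
q3 on b → {q5}.
Union after reading b: {q5, q10, q13}.
Now take the lambda-closure:
From q10 via lambda: add q0.
From q13 via lambda: add q7, q11.
From q11 via lambda: add q6.
From q6 via lambda: add q1, q9.
From q1 via lambda: add q3.
No new states can be added; the closed set is {q0, q1, q3, q5, q6, q7, q9, q10, q11, q13}.

{q0, q1, q3, q5, q6, q7, q9, q10, q11, q13}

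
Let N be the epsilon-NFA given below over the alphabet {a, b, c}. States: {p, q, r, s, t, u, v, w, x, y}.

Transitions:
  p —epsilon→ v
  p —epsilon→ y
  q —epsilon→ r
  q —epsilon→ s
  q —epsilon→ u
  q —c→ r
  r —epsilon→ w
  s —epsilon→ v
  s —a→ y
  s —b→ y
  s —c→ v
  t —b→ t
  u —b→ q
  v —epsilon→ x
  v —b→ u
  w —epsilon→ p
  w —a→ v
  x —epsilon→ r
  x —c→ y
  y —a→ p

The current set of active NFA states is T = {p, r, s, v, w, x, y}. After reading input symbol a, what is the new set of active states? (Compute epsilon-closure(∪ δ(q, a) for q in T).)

s on a → {y}.
w on a → {v}.
y on a → {p}.
No a-transition from p, r, v, x.
Union after reading a: {p, v, y}.
Now take the epsilon-closure:
From v via epsilon: add x.
From x via epsilon: add r.
From r via epsilon: add w.
No new states can be added; the closed set is {p, r, v, w, x, y}.

{p, r, v, w, x, y}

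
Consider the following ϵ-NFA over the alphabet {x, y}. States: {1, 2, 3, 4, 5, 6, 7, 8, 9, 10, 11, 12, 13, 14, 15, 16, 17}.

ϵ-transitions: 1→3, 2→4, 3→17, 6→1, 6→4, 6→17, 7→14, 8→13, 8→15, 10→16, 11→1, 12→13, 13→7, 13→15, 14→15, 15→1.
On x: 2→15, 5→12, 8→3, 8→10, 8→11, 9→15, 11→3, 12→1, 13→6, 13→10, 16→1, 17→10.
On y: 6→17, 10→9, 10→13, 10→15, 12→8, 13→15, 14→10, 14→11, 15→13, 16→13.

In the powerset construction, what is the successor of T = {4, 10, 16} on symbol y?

{1, 3, 7, 9, 13, 14, 15, 17}

10 on y → {9, 13, 15}.
16 on y → {13}.
No y-transition from 4.
Union after reading y: {9, 13, 15}.
Now take the ϵ-closure:
From 13 via ϵ: add 7.
From 15 via ϵ: add 1.
From 1 via ϵ: add 3.
From 7 via ϵ: add 14.
From 3 via ϵ: add 17.
No new states can be added; the closed set is {1, 3, 7, 9, 13, 14, 15, 17}.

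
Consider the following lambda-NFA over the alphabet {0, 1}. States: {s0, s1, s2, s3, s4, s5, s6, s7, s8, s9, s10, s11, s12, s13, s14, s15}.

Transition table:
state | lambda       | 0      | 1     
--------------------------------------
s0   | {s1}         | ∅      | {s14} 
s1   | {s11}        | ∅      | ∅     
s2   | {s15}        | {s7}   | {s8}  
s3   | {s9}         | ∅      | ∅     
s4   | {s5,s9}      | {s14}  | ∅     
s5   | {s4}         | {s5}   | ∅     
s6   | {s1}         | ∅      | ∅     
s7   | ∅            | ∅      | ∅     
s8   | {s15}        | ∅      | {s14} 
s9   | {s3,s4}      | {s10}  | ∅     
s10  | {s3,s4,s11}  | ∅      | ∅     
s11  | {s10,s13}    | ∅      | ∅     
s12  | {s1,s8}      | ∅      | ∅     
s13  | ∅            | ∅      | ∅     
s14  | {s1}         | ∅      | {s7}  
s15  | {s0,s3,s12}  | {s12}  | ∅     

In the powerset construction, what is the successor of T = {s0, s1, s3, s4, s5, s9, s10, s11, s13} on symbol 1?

s0 on 1 → {s14}.
No 1-transition from s1, s3, s4, s5, s9, s10, s11, s13.
Union after reading 1: {s14}.
Now take the lambda-closure:
From s14 via lambda: add s1.
From s1 via lambda: add s11.
From s11 via lambda: add s10, s13.
From s10 via lambda: add s3, s4.
From s3 via lambda: add s9.
From s4 via lambda: add s5.
No new states can be added; the closed set is {s1, s3, s4, s5, s9, s10, s11, s13, s14}.

{s1, s3, s4, s5, s9, s10, s11, s13, s14}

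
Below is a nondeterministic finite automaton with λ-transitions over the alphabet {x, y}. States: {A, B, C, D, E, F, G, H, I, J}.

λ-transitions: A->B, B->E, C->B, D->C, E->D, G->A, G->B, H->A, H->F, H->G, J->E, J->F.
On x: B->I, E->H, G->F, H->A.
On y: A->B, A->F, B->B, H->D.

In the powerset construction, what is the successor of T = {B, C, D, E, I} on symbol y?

{B, C, D, E}

B on y → {B}.
No y-transition from C, D, E, I.
Union after reading y: {B}.
Now take the λ-closure:
From B via λ: add E.
From E via λ: add D.
From D via λ: add C.
No new states can be added; the closed set is {B, C, D, E}.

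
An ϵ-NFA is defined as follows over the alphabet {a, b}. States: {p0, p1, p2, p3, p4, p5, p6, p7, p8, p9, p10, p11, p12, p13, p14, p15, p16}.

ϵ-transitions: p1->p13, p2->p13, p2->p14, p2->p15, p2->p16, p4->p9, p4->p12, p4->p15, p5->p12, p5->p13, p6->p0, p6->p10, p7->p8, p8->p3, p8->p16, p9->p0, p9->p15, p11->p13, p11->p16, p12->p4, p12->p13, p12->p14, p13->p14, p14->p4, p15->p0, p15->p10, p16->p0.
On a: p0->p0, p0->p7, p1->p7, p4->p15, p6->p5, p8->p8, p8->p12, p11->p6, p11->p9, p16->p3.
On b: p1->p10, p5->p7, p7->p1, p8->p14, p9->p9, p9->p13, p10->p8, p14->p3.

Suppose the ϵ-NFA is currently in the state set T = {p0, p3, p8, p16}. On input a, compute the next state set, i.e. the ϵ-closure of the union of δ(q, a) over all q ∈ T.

p0 on a → {p0, p7}.
p8 on a → {p8, p12}.
p16 on a → {p3}.
No a-transition from p3.
Union after reading a: {p0, p3, p7, p8, p12}.
Now take the ϵ-closure:
From p8 via ϵ: add p16.
From p12 via ϵ: add p4, p13, p14.
From p4 via ϵ: add p9, p15.
From p15 via ϵ: add p10.
No new states can be added; the closed set is {p0, p3, p4, p7, p8, p9, p10, p12, p13, p14, p15, p16}.

{p0, p3, p4, p7, p8, p9, p10, p12, p13, p14, p15, p16}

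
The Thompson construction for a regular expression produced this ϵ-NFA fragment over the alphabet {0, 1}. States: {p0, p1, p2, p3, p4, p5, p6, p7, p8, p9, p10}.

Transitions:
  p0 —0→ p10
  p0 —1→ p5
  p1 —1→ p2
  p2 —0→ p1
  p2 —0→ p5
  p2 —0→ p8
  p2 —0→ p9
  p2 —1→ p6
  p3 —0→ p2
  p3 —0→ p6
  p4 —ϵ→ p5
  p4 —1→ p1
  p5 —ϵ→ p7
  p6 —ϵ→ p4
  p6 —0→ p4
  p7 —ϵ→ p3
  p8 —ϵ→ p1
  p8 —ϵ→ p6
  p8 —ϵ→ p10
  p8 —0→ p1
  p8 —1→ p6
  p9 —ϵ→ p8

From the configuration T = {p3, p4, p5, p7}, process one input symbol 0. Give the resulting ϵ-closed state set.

{p2, p3, p4, p5, p6, p7}

p3 on 0 → {p2, p6}.
No 0-transition from p4, p5, p7.
Union after reading 0: {p2, p6}.
Now take the ϵ-closure:
From p6 via ϵ: add p4.
From p4 via ϵ: add p5.
From p5 via ϵ: add p7.
From p7 via ϵ: add p3.
No new states can be added; the closed set is {p2, p3, p4, p5, p6, p7}.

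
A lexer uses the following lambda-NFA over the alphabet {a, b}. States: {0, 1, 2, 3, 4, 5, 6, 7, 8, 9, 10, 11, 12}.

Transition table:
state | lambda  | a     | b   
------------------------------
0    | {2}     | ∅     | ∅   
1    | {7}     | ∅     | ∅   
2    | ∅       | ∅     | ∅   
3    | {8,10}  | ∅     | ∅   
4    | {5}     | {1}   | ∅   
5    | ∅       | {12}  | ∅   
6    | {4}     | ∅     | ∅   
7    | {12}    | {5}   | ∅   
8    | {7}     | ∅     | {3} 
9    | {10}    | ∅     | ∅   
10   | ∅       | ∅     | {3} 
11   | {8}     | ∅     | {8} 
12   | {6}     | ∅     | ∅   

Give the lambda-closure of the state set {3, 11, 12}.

{3, 4, 5, 6, 7, 8, 10, 11, 12}

Start with {3, 11, 12}.
From 3 via lambda: add 8, 10.
From 12 via lambda: add 6.
From 6 via lambda: add 4.
From 8 via lambda: add 7.
From 4 via lambda: add 5.
No new states can be added; the closed set is {3, 4, 5, 6, 7, 8, 10, 11, 12}.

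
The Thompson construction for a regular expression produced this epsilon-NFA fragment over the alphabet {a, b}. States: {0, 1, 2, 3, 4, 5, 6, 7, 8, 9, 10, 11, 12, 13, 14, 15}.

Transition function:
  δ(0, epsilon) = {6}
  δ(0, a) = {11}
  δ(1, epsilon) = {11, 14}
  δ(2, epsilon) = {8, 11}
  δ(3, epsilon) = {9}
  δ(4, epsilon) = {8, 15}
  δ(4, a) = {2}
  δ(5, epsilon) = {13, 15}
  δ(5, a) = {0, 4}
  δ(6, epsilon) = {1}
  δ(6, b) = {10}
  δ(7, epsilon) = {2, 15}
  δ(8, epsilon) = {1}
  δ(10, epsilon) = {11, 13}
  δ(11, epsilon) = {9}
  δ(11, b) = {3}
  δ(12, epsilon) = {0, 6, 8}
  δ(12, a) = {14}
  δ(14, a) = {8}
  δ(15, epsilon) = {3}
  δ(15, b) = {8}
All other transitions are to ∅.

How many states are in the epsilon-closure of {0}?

Start with {0}.
From 0 via epsilon: add 6.
From 6 via epsilon: add 1.
From 1 via epsilon: add 11, 14.
From 11 via epsilon: add 9.
epsilon-closure = {0, 1, 6, 9, 11, 14}, which has 6 states.

6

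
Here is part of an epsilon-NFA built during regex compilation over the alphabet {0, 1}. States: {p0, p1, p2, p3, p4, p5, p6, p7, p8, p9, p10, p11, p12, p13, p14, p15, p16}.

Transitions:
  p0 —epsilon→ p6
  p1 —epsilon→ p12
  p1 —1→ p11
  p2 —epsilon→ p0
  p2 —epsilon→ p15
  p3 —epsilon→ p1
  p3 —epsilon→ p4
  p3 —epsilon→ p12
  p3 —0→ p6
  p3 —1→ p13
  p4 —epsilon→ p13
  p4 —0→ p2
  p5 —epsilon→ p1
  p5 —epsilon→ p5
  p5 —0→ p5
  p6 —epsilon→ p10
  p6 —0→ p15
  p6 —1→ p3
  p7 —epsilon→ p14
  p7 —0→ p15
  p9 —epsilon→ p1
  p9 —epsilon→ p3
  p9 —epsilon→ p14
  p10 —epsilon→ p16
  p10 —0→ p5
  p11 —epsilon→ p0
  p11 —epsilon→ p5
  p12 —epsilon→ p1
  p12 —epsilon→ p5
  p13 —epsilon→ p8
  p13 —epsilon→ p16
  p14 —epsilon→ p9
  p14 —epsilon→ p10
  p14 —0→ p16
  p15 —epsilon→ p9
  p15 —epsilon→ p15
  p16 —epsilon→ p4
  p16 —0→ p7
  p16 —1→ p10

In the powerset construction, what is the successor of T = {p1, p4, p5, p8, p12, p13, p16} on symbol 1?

{p0, p1, p4, p5, p6, p8, p10, p11, p12, p13, p16}

p1 on 1 → {p11}.
p16 on 1 → {p10}.
No 1-transition from p4, p5, p8, p12, p13.
Union after reading 1: {p10, p11}.
Now take the epsilon-closure:
From p10 via epsilon: add p16.
From p11 via epsilon: add p0, p5.
From p0 via epsilon: add p6.
From p5 via epsilon: add p1.
From p16 via epsilon: add p4.
From p1 via epsilon: add p12.
From p4 via epsilon: add p13.
From p13 via epsilon: add p8.
No new states can be added; the closed set is {p0, p1, p4, p5, p6, p8, p10, p11, p12, p13, p16}.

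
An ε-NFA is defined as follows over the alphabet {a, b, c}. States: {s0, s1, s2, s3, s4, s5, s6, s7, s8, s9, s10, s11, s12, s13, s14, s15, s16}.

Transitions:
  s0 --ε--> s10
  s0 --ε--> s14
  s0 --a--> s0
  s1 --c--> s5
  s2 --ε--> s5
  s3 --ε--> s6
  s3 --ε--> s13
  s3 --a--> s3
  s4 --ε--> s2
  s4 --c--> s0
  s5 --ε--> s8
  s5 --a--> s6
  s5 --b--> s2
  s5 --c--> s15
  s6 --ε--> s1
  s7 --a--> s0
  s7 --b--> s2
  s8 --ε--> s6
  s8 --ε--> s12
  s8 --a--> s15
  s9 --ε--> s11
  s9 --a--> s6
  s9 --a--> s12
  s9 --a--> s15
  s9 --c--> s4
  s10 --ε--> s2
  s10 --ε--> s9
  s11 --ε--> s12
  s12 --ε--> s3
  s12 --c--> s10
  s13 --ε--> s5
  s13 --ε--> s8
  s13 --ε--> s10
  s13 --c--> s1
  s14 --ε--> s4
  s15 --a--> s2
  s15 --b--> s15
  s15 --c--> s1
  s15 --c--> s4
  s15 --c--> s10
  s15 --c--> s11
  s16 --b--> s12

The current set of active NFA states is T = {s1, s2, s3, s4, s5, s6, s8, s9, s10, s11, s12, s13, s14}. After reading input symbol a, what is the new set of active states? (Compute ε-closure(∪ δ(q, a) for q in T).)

s3 on a → {s3}.
s5 on a → {s6}.
s8 on a → {s15}.
s9 on a → {s6, s12, s15}.
No a-transition from s1, s2, s4, s6, s10, s11, s12, s13, s14.
Union after reading a: {s3, s6, s12, s15}.
Now take the ε-closure:
From s3 via ε: add s13.
From s6 via ε: add s1.
From s13 via ε: add s5, s8, s10.
From s10 via ε: add s2, s9.
From s9 via ε: add s11.
No new states can be added; the closed set is {s1, s2, s3, s5, s6, s8, s9, s10, s11, s12, s13, s15}.

{s1, s2, s3, s5, s6, s8, s9, s10, s11, s12, s13, s15}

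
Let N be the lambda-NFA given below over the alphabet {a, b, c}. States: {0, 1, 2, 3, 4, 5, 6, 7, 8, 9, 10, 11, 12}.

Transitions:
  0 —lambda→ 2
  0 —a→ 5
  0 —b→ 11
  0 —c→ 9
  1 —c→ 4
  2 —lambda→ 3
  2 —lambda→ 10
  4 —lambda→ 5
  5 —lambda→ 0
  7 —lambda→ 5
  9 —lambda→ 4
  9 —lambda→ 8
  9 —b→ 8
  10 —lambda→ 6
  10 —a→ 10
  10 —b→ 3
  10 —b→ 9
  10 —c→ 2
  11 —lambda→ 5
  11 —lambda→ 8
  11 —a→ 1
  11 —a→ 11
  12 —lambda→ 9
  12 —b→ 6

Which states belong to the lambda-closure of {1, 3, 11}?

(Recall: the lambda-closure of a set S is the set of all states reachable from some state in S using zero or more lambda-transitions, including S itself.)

Start with {1, 3, 11}.
From 11 via lambda: add 5, 8.
From 5 via lambda: add 0.
From 0 via lambda: add 2.
From 2 via lambda: add 10.
From 10 via lambda: add 6.
No new states can be added; the closed set is {0, 1, 2, 3, 5, 6, 8, 10, 11}.

{0, 1, 2, 3, 5, 6, 8, 10, 11}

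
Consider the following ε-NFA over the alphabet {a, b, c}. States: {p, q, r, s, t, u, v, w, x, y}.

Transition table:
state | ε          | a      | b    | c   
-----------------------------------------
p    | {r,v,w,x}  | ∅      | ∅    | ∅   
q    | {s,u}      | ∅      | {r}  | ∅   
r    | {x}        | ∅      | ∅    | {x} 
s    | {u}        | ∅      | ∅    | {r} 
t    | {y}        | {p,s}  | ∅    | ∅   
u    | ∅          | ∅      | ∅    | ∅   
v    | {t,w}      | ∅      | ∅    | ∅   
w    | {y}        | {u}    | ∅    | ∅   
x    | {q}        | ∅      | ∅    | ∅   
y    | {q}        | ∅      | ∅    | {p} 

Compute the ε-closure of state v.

Start with {v}.
From v via ε: add t, w.
From t via ε: add y.
From y via ε: add q.
From q via ε: add s, u.
No new states can be added; the closed set is {q, s, t, u, v, w, y}.

{q, s, t, u, v, w, y}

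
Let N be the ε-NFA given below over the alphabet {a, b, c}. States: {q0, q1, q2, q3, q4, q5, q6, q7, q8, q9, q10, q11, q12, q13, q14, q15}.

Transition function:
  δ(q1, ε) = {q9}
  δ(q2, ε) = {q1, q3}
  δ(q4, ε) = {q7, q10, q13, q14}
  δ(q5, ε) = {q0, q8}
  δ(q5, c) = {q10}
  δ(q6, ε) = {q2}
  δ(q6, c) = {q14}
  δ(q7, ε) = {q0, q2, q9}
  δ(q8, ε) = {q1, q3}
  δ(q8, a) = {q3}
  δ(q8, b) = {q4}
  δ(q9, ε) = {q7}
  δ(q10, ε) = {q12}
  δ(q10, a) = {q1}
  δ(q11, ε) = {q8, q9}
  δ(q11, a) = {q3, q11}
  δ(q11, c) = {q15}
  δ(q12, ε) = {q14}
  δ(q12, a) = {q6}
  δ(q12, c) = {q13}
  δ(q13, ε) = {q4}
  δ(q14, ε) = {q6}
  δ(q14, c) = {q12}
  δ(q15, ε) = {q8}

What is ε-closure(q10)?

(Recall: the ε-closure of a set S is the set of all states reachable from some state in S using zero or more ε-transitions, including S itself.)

Start with {q10}.
From q10 via ε: add q12.
From q12 via ε: add q14.
From q14 via ε: add q6.
From q6 via ε: add q2.
From q2 via ε: add q1, q3.
From q1 via ε: add q9.
From q9 via ε: add q7.
From q7 via ε: add q0.
No new states can be added; the closed set is {q0, q1, q2, q3, q6, q7, q9, q10, q12, q14}.

{q0, q1, q2, q3, q6, q7, q9, q10, q12, q14}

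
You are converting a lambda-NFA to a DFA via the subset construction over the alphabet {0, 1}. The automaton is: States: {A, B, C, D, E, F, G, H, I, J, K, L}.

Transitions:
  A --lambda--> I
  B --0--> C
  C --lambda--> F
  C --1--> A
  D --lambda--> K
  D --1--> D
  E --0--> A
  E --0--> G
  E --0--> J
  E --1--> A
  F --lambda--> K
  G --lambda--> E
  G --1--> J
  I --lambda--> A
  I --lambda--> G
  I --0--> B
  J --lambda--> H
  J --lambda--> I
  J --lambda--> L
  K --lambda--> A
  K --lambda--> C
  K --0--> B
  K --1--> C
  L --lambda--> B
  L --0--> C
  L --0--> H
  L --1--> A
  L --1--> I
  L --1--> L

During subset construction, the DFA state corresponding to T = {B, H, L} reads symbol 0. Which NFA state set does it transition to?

{A, C, E, F, G, H, I, K}

B on 0 → {C}.
L on 0 → {C, H}.
No 0-transition from H.
Union after reading 0: {C, H}.
Now take the lambda-closure:
From C via lambda: add F.
From F via lambda: add K.
From K via lambda: add A.
From A via lambda: add I.
From I via lambda: add G.
From G via lambda: add E.
No new states can be added; the closed set is {A, C, E, F, G, H, I, K}.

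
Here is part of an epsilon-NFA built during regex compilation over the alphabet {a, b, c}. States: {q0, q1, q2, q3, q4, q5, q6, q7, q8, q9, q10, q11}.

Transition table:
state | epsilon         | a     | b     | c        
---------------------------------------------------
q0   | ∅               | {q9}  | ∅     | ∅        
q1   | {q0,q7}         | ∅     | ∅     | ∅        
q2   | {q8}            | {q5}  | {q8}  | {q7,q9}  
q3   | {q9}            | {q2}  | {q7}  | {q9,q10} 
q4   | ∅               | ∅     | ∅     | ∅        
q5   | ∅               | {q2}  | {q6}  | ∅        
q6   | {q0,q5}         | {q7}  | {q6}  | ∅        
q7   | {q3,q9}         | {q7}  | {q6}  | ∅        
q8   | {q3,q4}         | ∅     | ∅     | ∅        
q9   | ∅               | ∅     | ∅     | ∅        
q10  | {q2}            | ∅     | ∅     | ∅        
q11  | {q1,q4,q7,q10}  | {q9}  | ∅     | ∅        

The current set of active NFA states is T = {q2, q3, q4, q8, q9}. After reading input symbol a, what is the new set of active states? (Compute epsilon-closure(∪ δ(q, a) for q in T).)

q2 on a → {q5}.
q3 on a → {q2}.
No a-transition from q4, q8, q9.
Union after reading a: {q2, q5}.
Now take the epsilon-closure:
From q2 via epsilon: add q8.
From q8 via epsilon: add q3, q4.
From q3 via epsilon: add q9.
No new states can be added; the closed set is {q2, q3, q4, q5, q8, q9}.

{q2, q3, q4, q5, q8, q9}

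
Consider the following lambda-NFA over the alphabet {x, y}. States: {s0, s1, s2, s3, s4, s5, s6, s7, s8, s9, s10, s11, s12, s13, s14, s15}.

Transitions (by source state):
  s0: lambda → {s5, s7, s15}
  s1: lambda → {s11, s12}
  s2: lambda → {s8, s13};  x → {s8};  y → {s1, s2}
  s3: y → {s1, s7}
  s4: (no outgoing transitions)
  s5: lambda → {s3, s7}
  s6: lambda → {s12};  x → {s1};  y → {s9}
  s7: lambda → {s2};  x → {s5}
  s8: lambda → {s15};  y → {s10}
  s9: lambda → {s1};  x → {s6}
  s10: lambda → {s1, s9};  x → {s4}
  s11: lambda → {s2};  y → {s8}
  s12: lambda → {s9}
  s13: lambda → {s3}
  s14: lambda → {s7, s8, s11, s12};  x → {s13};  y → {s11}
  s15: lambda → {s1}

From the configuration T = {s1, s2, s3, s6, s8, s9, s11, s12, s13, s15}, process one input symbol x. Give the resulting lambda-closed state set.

{s1, s2, s3, s6, s8, s9, s11, s12, s13, s15}

s2 on x → {s8}.
s6 on x → {s1}.
s9 on x → {s6}.
No x-transition from s1, s3, s8, s11, s12, s13, s15.
Union after reading x: {s1, s6, s8}.
Now take the lambda-closure:
From s1 via lambda: add s11, s12.
From s8 via lambda: add s15.
From s11 via lambda: add s2.
From s12 via lambda: add s9.
From s2 via lambda: add s13.
From s13 via lambda: add s3.
No new states can be added; the closed set is {s1, s2, s3, s6, s8, s9, s11, s12, s13, s15}.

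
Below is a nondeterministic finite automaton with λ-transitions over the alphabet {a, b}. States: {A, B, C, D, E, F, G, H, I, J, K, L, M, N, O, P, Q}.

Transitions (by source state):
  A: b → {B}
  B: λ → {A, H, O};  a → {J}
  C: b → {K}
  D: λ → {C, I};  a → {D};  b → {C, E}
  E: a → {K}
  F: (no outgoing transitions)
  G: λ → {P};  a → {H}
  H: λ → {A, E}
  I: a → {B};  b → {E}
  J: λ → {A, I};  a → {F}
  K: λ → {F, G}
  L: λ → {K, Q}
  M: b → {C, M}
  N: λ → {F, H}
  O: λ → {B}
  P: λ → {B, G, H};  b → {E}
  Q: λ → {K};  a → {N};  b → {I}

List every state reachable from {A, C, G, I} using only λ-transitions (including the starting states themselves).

{A, B, C, E, G, H, I, O, P}

Start with {A, C, G, I}.
From G via λ: add P.
From P via λ: add B, H.
From B via λ: add O.
From H via λ: add E.
No new states can be added; the closed set is {A, B, C, E, G, H, I, O, P}.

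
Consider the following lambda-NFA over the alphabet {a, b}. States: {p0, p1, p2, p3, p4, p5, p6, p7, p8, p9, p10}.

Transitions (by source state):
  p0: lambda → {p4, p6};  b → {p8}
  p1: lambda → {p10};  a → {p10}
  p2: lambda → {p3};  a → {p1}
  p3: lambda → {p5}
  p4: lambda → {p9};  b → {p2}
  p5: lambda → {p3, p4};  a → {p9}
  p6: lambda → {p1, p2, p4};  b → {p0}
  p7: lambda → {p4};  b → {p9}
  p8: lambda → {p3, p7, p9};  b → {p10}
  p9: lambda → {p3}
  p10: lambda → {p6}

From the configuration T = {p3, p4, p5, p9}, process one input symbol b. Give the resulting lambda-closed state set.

{p2, p3, p4, p5, p9}

p4 on b → {p2}.
No b-transition from p3, p5, p9.
Union after reading b: {p2}.
Now take the lambda-closure:
From p2 via lambda: add p3.
From p3 via lambda: add p5.
From p5 via lambda: add p4.
From p4 via lambda: add p9.
No new states can be added; the closed set is {p2, p3, p4, p5, p9}.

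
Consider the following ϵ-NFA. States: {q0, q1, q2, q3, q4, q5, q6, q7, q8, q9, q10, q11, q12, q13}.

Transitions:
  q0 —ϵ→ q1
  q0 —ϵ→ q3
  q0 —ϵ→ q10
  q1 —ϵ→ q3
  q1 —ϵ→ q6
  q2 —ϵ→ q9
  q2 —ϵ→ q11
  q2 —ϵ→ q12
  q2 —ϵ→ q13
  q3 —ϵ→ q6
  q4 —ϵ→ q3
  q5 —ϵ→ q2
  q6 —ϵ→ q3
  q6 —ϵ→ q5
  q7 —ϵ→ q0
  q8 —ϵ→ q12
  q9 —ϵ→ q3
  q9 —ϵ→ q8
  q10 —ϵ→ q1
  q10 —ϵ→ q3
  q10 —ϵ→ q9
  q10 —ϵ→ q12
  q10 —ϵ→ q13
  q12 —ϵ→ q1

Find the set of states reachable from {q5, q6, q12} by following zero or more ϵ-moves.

Start with {q5, q6, q12}.
From q5 via ϵ: add q2.
From q6 via ϵ: add q3.
From q12 via ϵ: add q1.
From q2 via ϵ: add q9, q11, q13.
From q9 via ϵ: add q8.
No new states can be added; the closed set is {q1, q2, q3, q5, q6, q8, q9, q11, q12, q13}.

{q1, q2, q3, q5, q6, q8, q9, q11, q12, q13}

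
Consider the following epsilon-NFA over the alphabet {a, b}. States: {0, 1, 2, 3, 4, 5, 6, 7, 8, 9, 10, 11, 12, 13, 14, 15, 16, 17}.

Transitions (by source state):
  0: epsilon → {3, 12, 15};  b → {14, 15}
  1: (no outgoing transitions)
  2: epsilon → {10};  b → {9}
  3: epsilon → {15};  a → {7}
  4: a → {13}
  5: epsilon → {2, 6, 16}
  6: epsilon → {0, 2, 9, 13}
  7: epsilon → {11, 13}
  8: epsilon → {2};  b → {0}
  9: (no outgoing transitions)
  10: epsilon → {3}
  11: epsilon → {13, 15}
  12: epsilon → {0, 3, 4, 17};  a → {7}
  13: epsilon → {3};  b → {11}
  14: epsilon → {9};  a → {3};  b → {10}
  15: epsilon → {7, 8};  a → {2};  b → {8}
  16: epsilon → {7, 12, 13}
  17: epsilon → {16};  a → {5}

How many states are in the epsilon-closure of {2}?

Start with {2}.
From 2 via epsilon: add 10.
From 10 via epsilon: add 3.
From 3 via epsilon: add 15.
From 15 via epsilon: add 7, 8.
From 7 via epsilon: add 11, 13.
epsilon-closure = {2, 3, 7, 8, 10, 11, 13, 15}, which has 8 states.

8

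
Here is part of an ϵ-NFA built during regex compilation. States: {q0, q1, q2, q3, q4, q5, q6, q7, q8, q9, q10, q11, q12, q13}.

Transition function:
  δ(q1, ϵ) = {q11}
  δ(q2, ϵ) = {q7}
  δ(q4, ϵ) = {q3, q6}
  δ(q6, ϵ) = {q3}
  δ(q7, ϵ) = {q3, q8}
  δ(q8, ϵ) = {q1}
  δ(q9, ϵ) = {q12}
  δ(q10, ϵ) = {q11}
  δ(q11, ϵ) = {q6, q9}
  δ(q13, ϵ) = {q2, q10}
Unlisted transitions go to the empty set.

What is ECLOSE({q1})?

Start with {q1}.
From q1 via ϵ: add q11.
From q11 via ϵ: add q6, q9.
From q6 via ϵ: add q3.
From q9 via ϵ: add q12.
No new states can be added; the closed set is {q1, q3, q6, q9, q11, q12}.

{q1, q3, q6, q9, q11, q12}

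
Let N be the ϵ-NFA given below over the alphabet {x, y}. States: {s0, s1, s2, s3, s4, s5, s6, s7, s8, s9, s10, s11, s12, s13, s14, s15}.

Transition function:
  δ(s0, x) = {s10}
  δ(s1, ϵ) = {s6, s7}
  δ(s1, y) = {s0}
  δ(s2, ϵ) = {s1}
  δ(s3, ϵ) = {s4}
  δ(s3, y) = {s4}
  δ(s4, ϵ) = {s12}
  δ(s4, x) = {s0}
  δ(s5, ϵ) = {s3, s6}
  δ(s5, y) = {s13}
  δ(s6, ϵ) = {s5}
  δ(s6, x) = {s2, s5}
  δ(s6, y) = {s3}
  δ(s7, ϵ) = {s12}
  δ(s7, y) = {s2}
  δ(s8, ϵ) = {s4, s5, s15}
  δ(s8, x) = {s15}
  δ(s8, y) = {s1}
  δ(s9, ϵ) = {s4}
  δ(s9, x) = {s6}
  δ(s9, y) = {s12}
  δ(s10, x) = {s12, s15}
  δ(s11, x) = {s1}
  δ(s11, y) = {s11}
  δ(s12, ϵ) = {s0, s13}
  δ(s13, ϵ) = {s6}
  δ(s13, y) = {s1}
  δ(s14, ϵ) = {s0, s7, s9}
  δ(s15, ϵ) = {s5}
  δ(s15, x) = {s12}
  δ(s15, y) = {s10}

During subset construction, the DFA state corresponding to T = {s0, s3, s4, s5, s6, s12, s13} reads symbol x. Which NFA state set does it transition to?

s0 on x → {s10}.
s4 on x → {s0}.
s6 on x → {s2, s5}.
No x-transition from s3, s5, s12, s13.
Union after reading x: {s0, s2, s5, s10}.
Now take the ϵ-closure:
From s2 via ϵ: add s1.
From s5 via ϵ: add s3, s6.
From s1 via ϵ: add s7.
From s3 via ϵ: add s4.
From s4 via ϵ: add s12.
From s12 via ϵ: add s13.
No new states can be added; the closed set is {s0, s1, s2, s3, s4, s5, s6, s7, s10, s12, s13}.

{s0, s1, s2, s3, s4, s5, s6, s7, s10, s12, s13}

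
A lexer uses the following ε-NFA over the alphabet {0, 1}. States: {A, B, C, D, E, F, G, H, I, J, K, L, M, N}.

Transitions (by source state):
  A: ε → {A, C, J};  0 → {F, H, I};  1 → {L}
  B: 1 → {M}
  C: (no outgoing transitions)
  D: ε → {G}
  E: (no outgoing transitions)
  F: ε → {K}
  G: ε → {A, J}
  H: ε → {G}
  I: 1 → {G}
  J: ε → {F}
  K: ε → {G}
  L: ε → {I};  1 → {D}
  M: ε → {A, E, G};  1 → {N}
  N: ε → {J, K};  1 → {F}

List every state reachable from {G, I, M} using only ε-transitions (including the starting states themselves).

Start with {G, I, M}.
From G via ε: add A, J.
From M via ε: add E.
From A via ε: add C.
From J via ε: add F.
From F via ε: add K.
No new states can be added; the closed set is {A, C, E, F, G, I, J, K, M}.

{A, C, E, F, G, I, J, K, M}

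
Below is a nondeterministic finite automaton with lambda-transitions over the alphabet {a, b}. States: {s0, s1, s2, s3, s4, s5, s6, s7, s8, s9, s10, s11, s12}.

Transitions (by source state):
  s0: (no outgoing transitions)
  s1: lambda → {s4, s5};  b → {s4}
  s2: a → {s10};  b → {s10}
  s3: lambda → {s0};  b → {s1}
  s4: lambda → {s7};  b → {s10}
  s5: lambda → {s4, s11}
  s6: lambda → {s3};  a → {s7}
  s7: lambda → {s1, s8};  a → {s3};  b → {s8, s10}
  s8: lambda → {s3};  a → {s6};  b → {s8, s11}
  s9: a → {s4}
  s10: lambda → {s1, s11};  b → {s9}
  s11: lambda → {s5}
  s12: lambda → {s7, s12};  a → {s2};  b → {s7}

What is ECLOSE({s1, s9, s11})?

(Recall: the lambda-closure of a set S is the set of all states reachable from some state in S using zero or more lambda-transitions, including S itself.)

{s0, s1, s3, s4, s5, s7, s8, s9, s11}

Start with {s1, s9, s11}.
From s1 via lambda: add s4, s5.
From s4 via lambda: add s7.
From s7 via lambda: add s8.
From s8 via lambda: add s3.
From s3 via lambda: add s0.
No new states can be added; the closed set is {s0, s1, s3, s4, s5, s7, s8, s9, s11}.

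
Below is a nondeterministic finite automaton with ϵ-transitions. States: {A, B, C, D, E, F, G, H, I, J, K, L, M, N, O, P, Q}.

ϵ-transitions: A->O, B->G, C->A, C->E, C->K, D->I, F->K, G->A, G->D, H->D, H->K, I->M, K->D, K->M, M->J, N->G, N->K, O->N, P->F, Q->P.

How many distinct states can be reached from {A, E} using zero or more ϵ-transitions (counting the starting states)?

Start with {A, E}.
From A via ϵ: add O.
From O via ϵ: add N.
From N via ϵ: add G, K.
From G via ϵ: add D.
From K via ϵ: add M.
From D via ϵ: add I.
From M via ϵ: add J.
ϵ-closure = {A, D, E, G, I, J, K, M, N, O}, which has 10 states.

10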